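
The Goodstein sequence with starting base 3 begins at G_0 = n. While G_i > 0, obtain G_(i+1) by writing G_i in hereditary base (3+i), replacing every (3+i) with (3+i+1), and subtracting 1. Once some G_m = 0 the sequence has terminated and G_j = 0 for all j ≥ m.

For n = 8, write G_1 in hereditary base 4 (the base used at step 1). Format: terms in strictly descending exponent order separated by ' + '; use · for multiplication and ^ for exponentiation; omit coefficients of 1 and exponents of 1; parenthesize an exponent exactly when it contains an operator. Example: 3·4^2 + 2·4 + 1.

8 —HB3→ 2·3 + 2 —bump→ 2·4 + 2 = 10 —(−1)→ 9
9 —HB4→ 2·4 + 1 —bump→ 2·5 + 1 = 11 —(−1)→ 10

2·4 + 1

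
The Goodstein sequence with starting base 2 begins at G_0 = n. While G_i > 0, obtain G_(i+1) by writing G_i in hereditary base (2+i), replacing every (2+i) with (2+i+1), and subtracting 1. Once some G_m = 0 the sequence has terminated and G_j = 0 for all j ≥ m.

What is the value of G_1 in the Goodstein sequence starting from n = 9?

9 —HB2→ 2^(2 + 1) + 1 —bump→ 3^(3 + 1) + 1 = 82 —(−1)→ 81
81 —HB3→ 3^(3 + 1) —bump→ 4^(4 + 1) = 1024 —(−1)→ 1023

81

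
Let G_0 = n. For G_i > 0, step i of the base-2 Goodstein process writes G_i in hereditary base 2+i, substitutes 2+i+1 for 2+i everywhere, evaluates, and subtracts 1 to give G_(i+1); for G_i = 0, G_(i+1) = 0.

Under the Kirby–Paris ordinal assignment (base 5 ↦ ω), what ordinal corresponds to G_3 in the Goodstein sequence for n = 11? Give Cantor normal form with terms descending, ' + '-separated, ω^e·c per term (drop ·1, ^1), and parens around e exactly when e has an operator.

G_0 = 11. HB_2(11) = 2^(2 + 1) + 2 + 1. Bump = 85. G_1 = 84.
G_1 = 84. HB_3(84) = 3^(3 + 1) + 3. Bump = 1028. G_2 = 1027.
G_2 = 1027. HB_4(1027) = 4^(4 + 1) + 3. Bump = 15628. G_3 = 15627.
G_3 = 15627. HB_5(15627) = 5^(5 + 1) + 2. Bump = 279938. G_4 = 279937.

ω^(ω + 1) + 2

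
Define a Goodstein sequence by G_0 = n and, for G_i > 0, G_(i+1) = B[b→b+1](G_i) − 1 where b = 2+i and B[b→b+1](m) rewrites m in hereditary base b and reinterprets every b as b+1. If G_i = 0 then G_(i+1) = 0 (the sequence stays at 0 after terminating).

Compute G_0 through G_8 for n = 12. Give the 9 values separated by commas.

12 —HB2→ 2^(2 + 1) + 2^2 —bump→ 3^(3 + 1) + 3^3 = 108 —(−1)→ 107
107 —HB3→ 3^(3 + 1) + 2·3^2 + 2·3 + 2 —bump→ 4^(4 + 1) + 2·4^2 + 2·4 + 2 = 1066 —(−1)→ 1065
1065 —HB4→ 4^(4 + 1) + 2·4^2 + 2·4 + 1 —bump→ 5^(5 + 1) + 2·5^2 + 2·5 + 1 = 15686 —(−1)→ 15685
15685 —HB5→ 5^(5 + 1) + 2·5^2 + 2·5 —bump→ 6^(6 + 1) + 2·6^2 + 2·6 = 280020 —(−1)→ 280019
280019 —HB6→ 6^(6 + 1) + 2·6^2 + 6 + 5 —bump→ 7^(7 + 1) + 2·7^2 + 7 + 5 = 5764911 —(−1)→ 5764910
5764910 —HB7→ 7^(7 + 1) + 2·7^2 + 7 + 4 —bump→ 8^(8 + 1) + 2·8^2 + 8 + 4 = 134217868 —(−1)→ 134217867
134217867 —HB8→ 8^(8 + 1) + 2·8^2 + 8 + 3 —bump→ 9^(9 + 1) + 2·9^2 + 9 + 3 = 3486784575 —(−1)→ 3486784574
3486784574 —HB9→ 9^(9 + 1) + 2·9^2 + 9 + 2 —bump→ 10^(10 + 1) + 2·10^2 + 10 + 2 = 100000000212 —(−1)→ 100000000211

12, 107, 1065, 15685, 280019, 5764910, 134217867, 3486784574, 100000000211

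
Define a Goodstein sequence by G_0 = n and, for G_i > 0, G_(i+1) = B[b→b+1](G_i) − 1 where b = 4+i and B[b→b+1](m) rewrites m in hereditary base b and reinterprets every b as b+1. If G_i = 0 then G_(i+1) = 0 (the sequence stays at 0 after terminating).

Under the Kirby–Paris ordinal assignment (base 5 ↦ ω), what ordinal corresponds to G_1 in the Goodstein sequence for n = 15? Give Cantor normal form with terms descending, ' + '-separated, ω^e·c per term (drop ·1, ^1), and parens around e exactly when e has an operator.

ω·3 + 2

15 —HB4→ 3·4 + 3 —bump→ 3·5 + 3 = 18 —(−1)→ 17
17 —HB5→ 3·5 + 2 —bump→ 3·6 + 2 = 20 —(−1)→ 19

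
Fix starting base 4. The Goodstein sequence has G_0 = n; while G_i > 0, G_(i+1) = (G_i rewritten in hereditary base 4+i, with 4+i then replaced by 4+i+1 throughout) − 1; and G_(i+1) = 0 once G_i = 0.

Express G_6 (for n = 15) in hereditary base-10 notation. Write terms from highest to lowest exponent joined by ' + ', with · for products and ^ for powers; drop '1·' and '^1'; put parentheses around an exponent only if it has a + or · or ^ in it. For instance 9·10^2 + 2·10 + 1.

2·10 + 5

15 —HB4→ 3·4 + 3 —bump→ 3·5 + 3 = 18 —(−1)→ 17
17 —HB5→ 3·5 + 2 —bump→ 3·6 + 2 = 20 —(−1)→ 19
19 —HB6→ 3·6 + 1 —bump→ 3·7 + 1 = 22 —(−1)→ 21
21 —HB7→ 3·7 —bump→ 3·8 = 24 —(−1)→ 23
23 —HB8→ 2·8 + 7 —bump→ 2·9 + 7 = 25 —(−1)→ 24
24 —HB9→ 2·9 + 6 —bump→ 2·10 + 6 = 26 —(−1)→ 25
25 —HB10→ 2·10 + 5 —bump→ 2·11 + 5 = 27 —(−1)→ 26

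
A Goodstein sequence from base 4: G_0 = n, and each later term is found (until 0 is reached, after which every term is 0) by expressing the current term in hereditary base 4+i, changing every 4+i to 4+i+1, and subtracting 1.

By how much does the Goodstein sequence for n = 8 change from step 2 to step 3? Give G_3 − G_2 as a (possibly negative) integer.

0

step 0: 8 = 2·4; sub 5 for 4: 2·5; = 10; G_1 = 10−1 = 9
step 1: 9 = 5 + 4; sub 6 for 5: 6 + 4; = 10; G_2 = 10−1 = 9
step 2: 9 = 6 + 3; sub 7 for 6: 7 + 3; = 10; G_3 = 10−1 = 9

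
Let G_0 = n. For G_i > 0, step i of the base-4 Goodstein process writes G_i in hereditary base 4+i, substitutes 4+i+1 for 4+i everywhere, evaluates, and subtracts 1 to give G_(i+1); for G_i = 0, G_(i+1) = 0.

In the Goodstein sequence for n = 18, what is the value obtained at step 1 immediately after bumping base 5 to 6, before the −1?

base 4: 18 = 4^2 + 2; at 5: 5^2 + 2 = 27; next = 26
base 5: 26 = 5^2 + 1; at 6: 6^2 + 1 = 37; next = 36

37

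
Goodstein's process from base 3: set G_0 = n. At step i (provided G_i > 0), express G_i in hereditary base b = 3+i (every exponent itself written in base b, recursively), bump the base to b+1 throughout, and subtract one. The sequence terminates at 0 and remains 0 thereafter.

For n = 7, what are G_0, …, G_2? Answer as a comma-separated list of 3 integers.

i=0: 7 = 2·3 + 1 (b=3); 3→4: 2·4 + 1 = 9; 9−1 = 8
i=1: 8 = 2·4 (b=4); 4→5: 2·5 = 10; 10−1 = 9

7, 8, 9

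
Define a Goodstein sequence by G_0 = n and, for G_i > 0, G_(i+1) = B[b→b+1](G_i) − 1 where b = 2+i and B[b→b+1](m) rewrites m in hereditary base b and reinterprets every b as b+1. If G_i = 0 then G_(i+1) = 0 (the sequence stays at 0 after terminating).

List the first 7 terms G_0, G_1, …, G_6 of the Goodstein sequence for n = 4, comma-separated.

4, 26, 41, 60, 83, 109, 139

G_0 = 4. HB_2(4) = 2^2. Bump = 27. G_1 = 26.
G_1 = 26. HB_3(26) = 2·3^2 + 2·3 + 2. Bump = 42. G_2 = 41.
G_2 = 41. HB_4(41) = 2·4^2 + 2·4 + 1. Bump = 61. G_3 = 60.
G_3 = 60. HB_5(60) = 2·5^2 + 2·5. Bump = 84. G_4 = 83.
G_4 = 83. HB_6(83) = 2·6^2 + 6 + 5. Bump = 110. G_5 = 109.
G_5 = 109. HB_7(109) = 2·7^2 + 7 + 4. Bump = 140. G_6 = 139.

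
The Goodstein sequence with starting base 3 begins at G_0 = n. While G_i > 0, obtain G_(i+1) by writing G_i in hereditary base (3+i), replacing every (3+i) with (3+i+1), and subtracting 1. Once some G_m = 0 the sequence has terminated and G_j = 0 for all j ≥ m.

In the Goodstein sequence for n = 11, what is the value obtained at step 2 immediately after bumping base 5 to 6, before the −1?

[0] 11 ≡ 3^2 + 2 (base 3). Lift 4: 18. −1: 17.
[1] 17 ≡ 4^2 + 1 (base 4). Lift 5: 26. −1: 25.

36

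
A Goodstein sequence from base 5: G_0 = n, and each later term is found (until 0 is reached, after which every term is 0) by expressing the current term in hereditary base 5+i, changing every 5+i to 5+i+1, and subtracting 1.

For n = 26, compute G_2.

base 5: 26 = 5^2 + 1; at 6: 6^2 + 1 = 37; next = 36
base 6: 36 = 6^2; at 7: 7^2 = 49; next = 48

48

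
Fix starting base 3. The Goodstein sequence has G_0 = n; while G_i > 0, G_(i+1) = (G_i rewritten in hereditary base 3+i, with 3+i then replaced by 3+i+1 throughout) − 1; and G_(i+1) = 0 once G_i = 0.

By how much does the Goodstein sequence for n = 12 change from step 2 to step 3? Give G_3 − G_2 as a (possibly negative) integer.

10

[0] 12 ≡ 3^2 + 3 (base 3). Lift 4: 20. −1: 19.
[1] 19 ≡ 4^2 + 3 (base 4). Lift 5: 28. −1: 27.
[2] 27 ≡ 5^2 + 2 (base 5). Lift 6: 38. −1: 37.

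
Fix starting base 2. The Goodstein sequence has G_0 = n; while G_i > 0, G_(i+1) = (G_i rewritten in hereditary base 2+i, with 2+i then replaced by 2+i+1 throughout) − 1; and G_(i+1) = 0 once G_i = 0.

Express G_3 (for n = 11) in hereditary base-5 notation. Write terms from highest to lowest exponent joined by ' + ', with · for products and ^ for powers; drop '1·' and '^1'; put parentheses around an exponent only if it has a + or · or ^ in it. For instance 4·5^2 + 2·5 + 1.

step 0: 11 = 2^(2 + 1) + 2 + 1; sub 3 for 2: 3^(3 + 1) + 3 + 1; = 85; G_1 = 85−1 = 84
step 1: 84 = 3^(3 + 1) + 3; sub 4 for 3: 4^(4 + 1) + 4; = 1028; G_2 = 1028−1 = 1027
step 2: 1027 = 4^(4 + 1) + 3; sub 5 for 4: 5^(5 + 1) + 3; = 15628; G_3 = 15628−1 = 15627
step 3: 15627 = 5^(5 + 1) + 2; sub 6 for 5: 6^(6 + 1) + 2; = 279938; G_4 = 279938−1 = 279937

5^(5 + 1) + 2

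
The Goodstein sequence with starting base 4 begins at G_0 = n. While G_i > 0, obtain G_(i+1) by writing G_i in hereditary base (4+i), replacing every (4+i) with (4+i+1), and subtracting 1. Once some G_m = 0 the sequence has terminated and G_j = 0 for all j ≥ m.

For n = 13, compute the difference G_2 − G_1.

(0) 13|_4 = 3·4 + 1 ↦ 3·5 + 1|_5 = 16 ⇒ 15
(1) 15|_5 = 3·5 ↦ 3·6|_6 = 18 ⇒ 17

2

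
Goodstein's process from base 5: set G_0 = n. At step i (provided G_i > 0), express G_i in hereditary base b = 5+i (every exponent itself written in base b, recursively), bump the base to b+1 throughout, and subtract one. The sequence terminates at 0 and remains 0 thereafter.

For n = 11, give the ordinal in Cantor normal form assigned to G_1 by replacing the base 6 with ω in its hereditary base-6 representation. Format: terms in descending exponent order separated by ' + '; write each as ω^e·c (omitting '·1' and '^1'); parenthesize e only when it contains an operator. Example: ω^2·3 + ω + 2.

ω·2

i=0: 11 = 2·5 + 1 (b=5); 5→6: 2·6 + 1 = 13; 13−1 = 12
i=1: 12 = 2·6 (b=6); 6→7: 2·7 = 14; 14−1 = 13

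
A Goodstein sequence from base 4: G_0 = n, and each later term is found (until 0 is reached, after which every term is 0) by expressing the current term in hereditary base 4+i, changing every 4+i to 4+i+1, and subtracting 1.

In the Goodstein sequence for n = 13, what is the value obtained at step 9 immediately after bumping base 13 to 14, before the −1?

24

13 —HB4→ 3·4 + 1 —bump→ 3·5 + 1 = 16 —(−1)→ 15
15 —HB5→ 3·5 —bump→ 3·6 = 18 —(−1)→ 17
17 —HB6→ 2·6 + 5 —bump→ 2·7 + 5 = 19 —(−1)→ 18
18 —HB7→ 2·7 + 4 —bump→ 2·8 + 4 = 20 —(−1)→ 19
19 —HB8→ 2·8 + 3 —bump→ 2·9 + 3 = 21 —(−1)→ 20
20 —HB9→ 2·9 + 2 —bump→ 2·10 + 2 = 22 —(−1)→ 21
21 —HB10→ 2·10 + 1 —bump→ 2·11 + 1 = 23 —(−1)→ 22
22 —HB11→ 2·11 —bump→ 2·12 = 24 —(−1)→ 23
23 —HB12→ 12 + 11 —bump→ 13 + 11 = 24 —(−1)→ 23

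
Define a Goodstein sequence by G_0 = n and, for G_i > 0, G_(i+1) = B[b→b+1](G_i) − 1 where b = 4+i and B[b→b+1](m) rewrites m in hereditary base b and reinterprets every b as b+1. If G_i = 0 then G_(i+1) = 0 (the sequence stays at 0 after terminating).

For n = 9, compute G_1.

10

G_0=9  [base 4] 2·4 + 1  →[4↦5]→  2·5 + 1 = 11  −1 ⇒ G_1=10
G_1=10  [base 5] 2·5  →[5↦6]→  2·6 = 12  −1 ⇒ G_2=11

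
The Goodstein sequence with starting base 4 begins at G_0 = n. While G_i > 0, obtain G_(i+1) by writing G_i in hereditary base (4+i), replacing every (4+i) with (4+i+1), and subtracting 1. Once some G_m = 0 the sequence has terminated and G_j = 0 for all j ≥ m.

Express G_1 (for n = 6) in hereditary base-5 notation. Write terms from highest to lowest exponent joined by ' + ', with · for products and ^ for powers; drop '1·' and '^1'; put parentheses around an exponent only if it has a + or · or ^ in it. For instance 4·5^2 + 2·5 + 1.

(0) 6|_4 = 4 + 2 ↦ 5 + 2|_5 = 7 ⇒ 6
(1) 6|_5 = 5 + 1 ↦ 6 + 1|_6 = 7 ⇒ 6

5 + 1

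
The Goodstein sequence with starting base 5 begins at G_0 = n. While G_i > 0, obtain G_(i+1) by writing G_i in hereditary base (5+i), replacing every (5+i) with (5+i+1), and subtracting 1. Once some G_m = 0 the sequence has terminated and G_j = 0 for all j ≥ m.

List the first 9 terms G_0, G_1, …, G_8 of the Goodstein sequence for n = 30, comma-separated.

30 —HB5→ 5^2 + 5 —bump→ 6^2 + 6 = 42 —(−1)→ 41
41 —HB6→ 6^2 + 5 —bump→ 7^2 + 5 = 54 —(−1)→ 53
53 —HB7→ 7^2 + 4 —bump→ 8^2 + 4 = 68 —(−1)→ 67
67 —HB8→ 8^2 + 3 —bump→ 9^2 + 3 = 84 —(−1)→ 83
83 —HB9→ 9^2 + 2 —bump→ 10^2 + 2 = 102 —(−1)→ 101
101 —HB10→ 10^2 + 1 —bump→ 11^2 + 1 = 122 —(−1)→ 121
121 —HB11→ 11^2 —bump→ 12^2 = 144 —(−1)→ 143
143 —HB12→ 11·12 + 11 —bump→ 11·13 + 11 = 154 —(−1)→ 153

30, 41, 53, 67, 83, 101, 121, 143, 153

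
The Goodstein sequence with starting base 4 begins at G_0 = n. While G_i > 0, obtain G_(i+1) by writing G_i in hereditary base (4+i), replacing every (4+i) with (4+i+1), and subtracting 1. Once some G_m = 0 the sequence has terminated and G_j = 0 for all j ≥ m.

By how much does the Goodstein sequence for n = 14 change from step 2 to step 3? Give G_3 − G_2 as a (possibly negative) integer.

2

base 4: 14 = 3·4 + 2; at 5: 3·5 + 2 = 17; next = 16
base 5: 16 = 3·5 + 1; at 6: 3·6 + 1 = 19; next = 18
base 6: 18 = 3·6; at 7: 3·7 = 21; next = 20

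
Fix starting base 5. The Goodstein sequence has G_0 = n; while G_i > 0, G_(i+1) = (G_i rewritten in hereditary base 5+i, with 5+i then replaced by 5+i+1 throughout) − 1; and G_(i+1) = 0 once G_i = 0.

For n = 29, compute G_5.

99

[0] 29 ≡ 5^2 + 4 (base 5). Lift 6: 40. −1: 39.
[1] 39 ≡ 6^2 + 3 (base 6). Lift 7: 52. −1: 51.
[2] 51 ≡ 7^2 + 2 (base 7). Lift 8: 66. −1: 65.
[3] 65 ≡ 8^2 + 1 (base 8). Lift 9: 82. −1: 81.
[4] 81 ≡ 9^2 (base 9). Lift 10: 100. −1: 99.
[5] 99 ≡ 9·10 + 9 (base 10). Lift 11: 108. −1: 107.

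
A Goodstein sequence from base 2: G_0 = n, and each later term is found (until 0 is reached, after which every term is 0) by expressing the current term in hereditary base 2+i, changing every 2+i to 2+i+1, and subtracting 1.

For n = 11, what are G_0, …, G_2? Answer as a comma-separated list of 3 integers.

11, 84, 1027

step 0: 11 = 2^(2 + 1) + 2 + 1; sub 3 for 2: 3^(3 + 1) + 3 + 1; = 85; G_1 = 85−1 = 84
step 1: 84 = 3^(3 + 1) + 3; sub 4 for 3: 4^(4 + 1) + 4; = 1028; G_2 = 1028−1 = 1027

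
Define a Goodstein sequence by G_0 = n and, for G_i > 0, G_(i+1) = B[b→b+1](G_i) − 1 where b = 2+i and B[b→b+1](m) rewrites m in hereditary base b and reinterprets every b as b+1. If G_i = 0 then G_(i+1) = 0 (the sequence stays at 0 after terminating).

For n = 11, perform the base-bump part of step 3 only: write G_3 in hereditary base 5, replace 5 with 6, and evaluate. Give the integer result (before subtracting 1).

279938

base 2: 11 = 2^(2 + 1) + 2 + 1; at 3: 3^(3 + 1) + 3 + 1 = 85; next = 84
base 3: 84 = 3^(3 + 1) + 3; at 4: 4^(4 + 1) + 4 = 1028; next = 1027
base 4: 1027 = 4^(4 + 1) + 3; at 5: 5^(5 + 1) + 3 = 15628; next = 15627
base 5: 15627 = 5^(5 + 1) + 2; at 6: 6^(6 + 1) + 2 = 279938; next = 279937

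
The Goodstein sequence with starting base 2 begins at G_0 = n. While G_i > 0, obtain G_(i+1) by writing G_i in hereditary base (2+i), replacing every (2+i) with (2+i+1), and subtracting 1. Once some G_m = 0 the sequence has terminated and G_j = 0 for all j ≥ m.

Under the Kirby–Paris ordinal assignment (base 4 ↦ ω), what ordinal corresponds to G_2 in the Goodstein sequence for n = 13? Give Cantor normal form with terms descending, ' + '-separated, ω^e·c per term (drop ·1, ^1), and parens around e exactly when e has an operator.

G_0=13  [base 2] 2^(2 + 1) + 2^2 + 1  →[2↦3]→  3^(3 + 1) + 3^3 + 1 = 109  −1 ⇒ G_1=108
G_1=108  [base 3] 3^(3 + 1) + 3^3  →[3↦4]→  4^(4 + 1) + 4^4 = 1280  −1 ⇒ G_2=1279
G_2=1279  [base 4] 4^(4 + 1) + 3·4^3 + 3·4^2 + 3·4 + 3  →[4↦5]→  5^(5 + 1) + 3·5^3 + 3·5^2 + 3·5 + 3 = 16093  −1 ⇒ G_3=16092

ω^(ω + 1) + ω^3·3 + ω^2·3 + ω·3 + 3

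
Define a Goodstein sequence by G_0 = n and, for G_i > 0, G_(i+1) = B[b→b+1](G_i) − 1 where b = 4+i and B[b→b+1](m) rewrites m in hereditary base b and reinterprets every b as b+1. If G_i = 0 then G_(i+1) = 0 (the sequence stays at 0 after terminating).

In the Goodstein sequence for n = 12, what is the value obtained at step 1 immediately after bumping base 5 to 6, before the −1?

12 —HB4→ 3·4 —bump→ 3·5 = 15 —(−1)→ 14
14 —HB5→ 2·5 + 4 —bump→ 2·6 + 4 = 16 —(−1)→ 15

16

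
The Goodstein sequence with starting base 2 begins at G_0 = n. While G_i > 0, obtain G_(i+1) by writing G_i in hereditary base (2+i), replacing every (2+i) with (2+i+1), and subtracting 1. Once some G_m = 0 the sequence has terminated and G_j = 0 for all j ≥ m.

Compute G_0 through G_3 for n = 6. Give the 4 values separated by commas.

[0] 6 ≡ 2^2 + 2 (base 2). Lift 3: 30. −1: 29.
[1] 29 ≡ 3^3 + 2 (base 3). Lift 4: 258. −1: 257.
[2] 257 ≡ 4^4 + 1 (base 4). Lift 5: 3126. −1: 3125.

6, 29, 257, 3125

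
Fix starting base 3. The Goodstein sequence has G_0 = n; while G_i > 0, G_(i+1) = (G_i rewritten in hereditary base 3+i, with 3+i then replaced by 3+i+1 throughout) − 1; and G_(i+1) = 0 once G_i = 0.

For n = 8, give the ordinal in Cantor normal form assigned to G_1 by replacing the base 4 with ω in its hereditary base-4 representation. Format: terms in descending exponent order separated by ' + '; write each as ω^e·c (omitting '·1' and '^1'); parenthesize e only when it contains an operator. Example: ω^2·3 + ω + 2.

ω·2 + 1

G_0=8  [base 3] 2·3 + 2  →[3↦4]→  2·4 + 2 = 10  −1 ⇒ G_1=9
G_1=9  [base 4] 2·4 + 1  →[4↦5]→  2·5 + 1 = 11  −1 ⇒ G_2=10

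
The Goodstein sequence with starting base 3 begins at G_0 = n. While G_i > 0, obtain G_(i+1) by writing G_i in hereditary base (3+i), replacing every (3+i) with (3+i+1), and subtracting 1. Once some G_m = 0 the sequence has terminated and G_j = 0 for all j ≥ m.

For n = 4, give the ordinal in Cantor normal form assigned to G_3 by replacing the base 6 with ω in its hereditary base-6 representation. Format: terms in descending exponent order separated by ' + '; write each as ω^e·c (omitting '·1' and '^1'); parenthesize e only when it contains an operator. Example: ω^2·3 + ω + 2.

3

G_0 = 4. HB_3(4) = 3 + 1. Bump = 5. G_1 = 4.
G_1 = 4. HB_4(4) = 4. Bump = 5. G_2 = 4.
G_2 = 4. HB_5(4) = 4. Bump = 4. G_3 = 3.
G_3 = 3. HB_6(3) = 3. Bump = 3. G_4 = 2.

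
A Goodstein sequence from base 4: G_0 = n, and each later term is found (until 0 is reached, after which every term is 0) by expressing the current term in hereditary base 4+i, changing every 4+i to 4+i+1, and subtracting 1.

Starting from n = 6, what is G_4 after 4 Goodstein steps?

(0) 6|_4 = 4 + 2 ↦ 5 + 2|_5 = 7 ⇒ 6
(1) 6|_5 = 5 + 1 ↦ 6 + 1|_6 = 7 ⇒ 6
(2) 6|_6 = 6 ↦ 7|_7 = 7 ⇒ 6
(3) 6|_7 = 6 ↦ 6|_8 = 6 ⇒ 5
(4) 5|_8 = 5 ↦ 5|_9 = 5 ⇒ 4

5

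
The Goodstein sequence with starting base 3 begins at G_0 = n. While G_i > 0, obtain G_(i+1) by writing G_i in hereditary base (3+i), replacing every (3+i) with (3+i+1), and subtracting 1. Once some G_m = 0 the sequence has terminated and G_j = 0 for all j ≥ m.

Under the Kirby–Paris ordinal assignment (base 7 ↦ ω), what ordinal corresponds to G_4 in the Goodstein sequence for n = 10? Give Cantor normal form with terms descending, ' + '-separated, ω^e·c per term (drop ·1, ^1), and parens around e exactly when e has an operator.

(0) 10|_3 = 3^2 + 1 ↦ 4^2 + 1|_4 = 17 ⇒ 16
(1) 16|_4 = 4^2 ↦ 5^2|_5 = 25 ⇒ 24
(2) 24|_5 = 4·5 + 4 ↦ 4·6 + 4|_6 = 28 ⇒ 27
(3) 27|_6 = 4·6 + 3 ↦ 4·7 + 3|_7 = 31 ⇒ 30
(4) 30|_7 = 4·7 + 2 ↦ 4·8 + 2|_8 = 34 ⇒ 33

ω·4 + 2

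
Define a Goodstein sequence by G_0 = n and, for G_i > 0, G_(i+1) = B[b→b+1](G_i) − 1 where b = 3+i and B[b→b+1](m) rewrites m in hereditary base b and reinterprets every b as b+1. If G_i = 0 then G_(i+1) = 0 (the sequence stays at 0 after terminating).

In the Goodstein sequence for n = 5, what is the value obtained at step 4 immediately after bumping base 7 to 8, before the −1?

[0] 5 ≡ 3 + 2 (base 3). Lift 4: 6. −1: 5.
[1] 5 ≡ 4 + 1 (base 4). Lift 5: 6. −1: 5.
[2] 5 ≡ 5 (base 5). Lift 6: 6. −1: 5.
[3] 5 ≡ 5 (base 6). Lift 7: 5. −1: 4.
[4] 4 ≡ 4 (base 7). Lift 8: 4. −1: 3.

4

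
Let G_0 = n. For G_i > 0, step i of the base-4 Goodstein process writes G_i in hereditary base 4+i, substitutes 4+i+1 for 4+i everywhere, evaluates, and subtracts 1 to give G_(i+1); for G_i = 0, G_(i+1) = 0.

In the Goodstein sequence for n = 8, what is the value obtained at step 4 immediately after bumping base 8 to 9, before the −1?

10

step 0: 8 = 2·4; sub 5 for 4: 2·5; = 10; G_1 = 10−1 = 9
step 1: 9 = 5 + 4; sub 6 for 5: 6 + 4; = 10; G_2 = 10−1 = 9
step 2: 9 = 6 + 3; sub 7 for 6: 7 + 3; = 10; G_3 = 10−1 = 9
step 3: 9 = 7 + 2; sub 8 for 7: 8 + 2; = 10; G_4 = 10−1 = 9
step 4: 9 = 8 + 1; sub 9 for 8: 9 + 1; = 10; G_5 = 10−1 = 9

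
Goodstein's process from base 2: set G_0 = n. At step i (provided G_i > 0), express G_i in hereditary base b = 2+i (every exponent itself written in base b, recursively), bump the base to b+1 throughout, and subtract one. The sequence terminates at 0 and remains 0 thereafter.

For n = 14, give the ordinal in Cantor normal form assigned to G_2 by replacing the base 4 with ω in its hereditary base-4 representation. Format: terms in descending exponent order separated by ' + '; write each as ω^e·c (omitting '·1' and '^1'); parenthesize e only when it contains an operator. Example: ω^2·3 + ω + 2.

14 —HB2→ 2^(2 + 1) + 2^2 + 2 —bump→ 3^(3 + 1) + 3^3 + 3 = 111 —(−1)→ 110
110 —HB3→ 3^(3 + 1) + 3^3 + 2 —bump→ 4^(4 + 1) + 4^4 + 2 = 1282 —(−1)→ 1281
1281 —HB4→ 4^(4 + 1) + 4^4 + 1 —bump→ 5^(5 + 1) + 5^5 + 1 = 18751 —(−1)→ 18750

ω^(ω + 1) + ω^ω + 1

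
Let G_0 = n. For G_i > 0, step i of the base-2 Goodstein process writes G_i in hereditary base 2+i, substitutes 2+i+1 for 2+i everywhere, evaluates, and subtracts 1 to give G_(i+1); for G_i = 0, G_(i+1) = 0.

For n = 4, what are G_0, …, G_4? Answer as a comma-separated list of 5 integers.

step 0: 4 = 2^2; sub 3 for 2: 3^3; = 27; G_1 = 27−1 = 26
step 1: 26 = 2·3^2 + 2·3 + 2; sub 4 for 3: 2·4^2 + 2·4 + 2; = 42; G_2 = 42−1 = 41
step 2: 41 = 2·4^2 + 2·4 + 1; sub 5 for 4: 2·5^2 + 2·5 + 1; = 61; G_3 = 61−1 = 60
step 3: 60 = 2·5^2 + 2·5; sub 6 for 5: 2·6^2 + 2·6; = 84; G_4 = 84−1 = 83

4, 26, 41, 60, 83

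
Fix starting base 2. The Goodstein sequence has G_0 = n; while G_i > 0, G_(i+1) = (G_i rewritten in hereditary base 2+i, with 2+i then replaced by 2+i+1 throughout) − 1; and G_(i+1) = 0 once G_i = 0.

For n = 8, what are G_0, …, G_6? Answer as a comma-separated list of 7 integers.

8, 80, 553, 6310, 93395, 1647195, 33554571

G_0 = 8. HB_2(8) = 2^(2 + 1). Bump = 81. G_1 = 80.
G_1 = 80. HB_3(80) = 2·3^3 + 2·3^2 + 2·3 + 2. Bump = 554. G_2 = 553.
G_2 = 553. HB_4(553) = 2·4^4 + 2·4^2 + 2·4 + 1. Bump = 6311. G_3 = 6310.
G_3 = 6310. HB_5(6310) = 2·5^5 + 2·5^2 + 2·5. Bump = 93396. G_4 = 93395.
G_4 = 93395. HB_6(93395) = 2·6^6 + 2·6^2 + 6 + 5. Bump = 1647196. G_5 = 1647195.
G_5 = 1647195. HB_7(1647195) = 2·7^7 + 2·7^2 + 7 + 4. Bump = 33554572. G_6 = 33554571.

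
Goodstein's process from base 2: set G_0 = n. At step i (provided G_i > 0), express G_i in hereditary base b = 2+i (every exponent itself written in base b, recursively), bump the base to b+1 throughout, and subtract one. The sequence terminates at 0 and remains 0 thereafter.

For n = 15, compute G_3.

18752

base 2: 15 = 2^(2 + 1) + 2^2 + 2 + 1; at 3: 3^(3 + 1) + 3^3 + 3 + 1 = 112; next = 111
base 3: 111 = 3^(3 + 1) + 3^3 + 3; at 4: 4^(4 + 1) + 4^4 + 4 = 1284; next = 1283
base 4: 1283 = 4^(4 + 1) + 4^4 + 3; at 5: 5^(5 + 1) + 5^5 + 3 = 18753; next = 18752
base 5: 18752 = 5^(5 + 1) + 5^5 + 2; at 6: 6^(6 + 1) + 6^6 + 2 = 326594; next = 326593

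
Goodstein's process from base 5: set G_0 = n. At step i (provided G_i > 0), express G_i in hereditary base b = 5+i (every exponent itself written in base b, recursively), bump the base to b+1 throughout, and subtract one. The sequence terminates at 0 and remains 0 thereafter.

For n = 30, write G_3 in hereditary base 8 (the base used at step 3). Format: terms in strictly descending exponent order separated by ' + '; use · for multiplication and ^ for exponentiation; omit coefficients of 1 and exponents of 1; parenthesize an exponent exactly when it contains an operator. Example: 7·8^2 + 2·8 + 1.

8^2 + 3

base 5: 30 = 5^2 + 5; at 6: 6^2 + 6 = 42; next = 41
base 6: 41 = 6^2 + 5; at 7: 7^2 + 5 = 54; next = 53
base 7: 53 = 7^2 + 4; at 8: 8^2 + 4 = 68; next = 67
base 8: 67 = 8^2 + 3; at 9: 9^2 + 3 = 84; next = 83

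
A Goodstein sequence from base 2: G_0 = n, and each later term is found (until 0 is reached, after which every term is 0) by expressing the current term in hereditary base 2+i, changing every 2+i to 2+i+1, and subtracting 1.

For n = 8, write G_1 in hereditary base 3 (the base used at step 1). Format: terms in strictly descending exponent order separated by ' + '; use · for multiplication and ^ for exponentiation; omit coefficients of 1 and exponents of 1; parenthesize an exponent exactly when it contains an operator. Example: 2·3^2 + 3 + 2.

2·3^3 + 2·3^2 + 2·3 + 2

(0) 8|_2 = 2^(2 + 1) ↦ 3^(3 + 1)|_3 = 81 ⇒ 80
(1) 80|_3 = 2·3^3 + 2·3^2 + 2·3 + 2 ↦ 2·4^4 + 2·4^2 + 2·4 + 2|_4 = 554 ⇒ 553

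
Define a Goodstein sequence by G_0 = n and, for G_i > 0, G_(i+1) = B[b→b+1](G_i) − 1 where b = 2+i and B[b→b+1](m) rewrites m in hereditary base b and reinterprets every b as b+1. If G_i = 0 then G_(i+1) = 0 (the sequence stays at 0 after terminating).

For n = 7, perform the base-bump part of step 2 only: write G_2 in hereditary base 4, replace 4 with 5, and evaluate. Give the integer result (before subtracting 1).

3128

base 2: 7 = 2^2 + 2 + 1; at 3: 3^3 + 3 + 1 = 31; next = 30
base 3: 30 = 3^3 + 3; at 4: 4^4 + 4 = 260; next = 259
base 4: 259 = 4^4 + 3; at 5: 5^5 + 3 = 3128; next = 3127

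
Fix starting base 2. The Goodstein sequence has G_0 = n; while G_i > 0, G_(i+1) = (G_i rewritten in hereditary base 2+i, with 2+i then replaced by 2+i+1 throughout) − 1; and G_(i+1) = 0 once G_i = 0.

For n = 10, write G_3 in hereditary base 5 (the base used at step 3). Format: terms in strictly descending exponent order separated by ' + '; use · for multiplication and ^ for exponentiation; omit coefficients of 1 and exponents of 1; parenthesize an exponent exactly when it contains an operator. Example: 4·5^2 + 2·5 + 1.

5^(5 + 1)

step 0: 10 = 2^(2 + 1) + 2; sub 3 for 2: 3^(3 + 1) + 3; = 84; G_1 = 84−1 = 83
step 1: 83 = 3^(3 + 1) + 2; sub 4 for 3: 4^(4 + 1) + 2; = 1026; G_2 = 1026−1 = 1025
step 2: 1025 = 4^(4 + 1) + 1; sub 5 for 4: 5^(5 + 1) + 1; = 15626; G_3 = 15626−1 = 15625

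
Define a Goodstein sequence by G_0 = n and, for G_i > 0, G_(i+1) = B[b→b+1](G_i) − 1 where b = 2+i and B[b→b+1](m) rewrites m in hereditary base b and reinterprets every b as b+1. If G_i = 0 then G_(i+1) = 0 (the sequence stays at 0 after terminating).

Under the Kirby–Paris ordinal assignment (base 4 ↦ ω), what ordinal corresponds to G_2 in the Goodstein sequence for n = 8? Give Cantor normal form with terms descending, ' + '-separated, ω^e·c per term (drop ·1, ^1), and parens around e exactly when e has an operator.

ω^ω·2 + ω^2·2 + ω·2 + 1

[0] 8 ≡ 2^(2 + 1) (base 2). Lift 3: 81. −1: 80.
[1] 80 ≡ 2·3^3 + 2·3^2 + 2·3 + 2 (base 3). Lift 4: 554. −1: 553.
[2] 553 ≡ 2·4^4 + 2·4^2 + 2·4 + 1 (base 4). Lift 5: 6311. −1: 6310.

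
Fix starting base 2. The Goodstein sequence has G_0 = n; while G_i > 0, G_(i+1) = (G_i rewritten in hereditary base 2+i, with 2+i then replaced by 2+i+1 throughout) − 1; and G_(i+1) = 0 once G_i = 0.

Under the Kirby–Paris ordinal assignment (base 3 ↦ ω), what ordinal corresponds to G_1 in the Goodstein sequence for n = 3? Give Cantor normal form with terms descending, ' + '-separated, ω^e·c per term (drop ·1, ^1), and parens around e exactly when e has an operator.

ω

G_0 = 3. HB_2(3) = 2 + 1. Bump = 4. G_1 = 3.
G_1 = 3. HB_3(3) = 3. Bump = 4. G_2 = 3.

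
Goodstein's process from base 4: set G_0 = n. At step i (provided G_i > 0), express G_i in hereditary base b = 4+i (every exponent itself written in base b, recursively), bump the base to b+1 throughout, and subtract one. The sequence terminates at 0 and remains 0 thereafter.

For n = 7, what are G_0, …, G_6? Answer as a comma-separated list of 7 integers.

[0] 7 ≡ 4 + 3 (base 4). Lift 5: 8. −1: 7.
[1] 7 ≡ 5 + 2 (base 5). Lift 6: 8. −1: 7.
[2] 7 ≡ 6 + 1 (base 6). Lift 7: 8. −1: 7.
[3] 7 ≡ 7 (base 7). Lift 8: 8. −1: 7.
[4] 7 ≡ 7 (base 8). Lift 9: 7. −1: 6.
[5] 6 ≡ 6 (base 9). Lift 10: 6. −1: 5.

7, 7, 7, 7, 7, 6, 5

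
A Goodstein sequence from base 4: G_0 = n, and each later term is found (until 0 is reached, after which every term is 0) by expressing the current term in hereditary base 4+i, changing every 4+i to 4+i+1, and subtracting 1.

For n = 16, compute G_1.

24

(0) 16|_4 = 4^2 ↦ 5^2|_5 = 25 ⇒ 24
(1) 24|_5 = 4·5 + 4 ↦ 4·6 + 4|_6 = 28 ⇒ 27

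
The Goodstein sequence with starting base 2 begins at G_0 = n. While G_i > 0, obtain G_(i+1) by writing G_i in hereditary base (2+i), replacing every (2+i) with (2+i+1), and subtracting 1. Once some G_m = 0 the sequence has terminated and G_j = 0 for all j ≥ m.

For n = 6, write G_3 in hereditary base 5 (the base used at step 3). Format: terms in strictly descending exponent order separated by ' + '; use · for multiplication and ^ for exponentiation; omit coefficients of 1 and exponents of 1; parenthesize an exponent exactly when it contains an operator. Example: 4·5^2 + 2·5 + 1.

5^5

step 0: 6 = 2^2 + 2; sub 3 for 2: 3^3 + 3; = 30; G_1 = 30−1 = 29
step 1: 29 = 3^3 + 2; sub 4 for 3: 4^4 + 2; = 258; G_2 = 258−1 = 257
step 2: 257 = 4^4 + 1; sub 5 for 4: 5^5 + 1; = 3126; G_3 = 3126−1 = 3125
step 3: 3125 = 5^5; sub 6 for 5: 6^6; = 46656; G_4 = 46656−1 = 46655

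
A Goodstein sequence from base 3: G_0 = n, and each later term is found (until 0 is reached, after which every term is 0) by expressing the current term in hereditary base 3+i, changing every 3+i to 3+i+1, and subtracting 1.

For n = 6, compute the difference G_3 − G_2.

[0] 6 ≡ 2·3 (base 3). Lift 4: 8. −1: 7.
[1] 7 ≡ 4 + 3 (base 4). Lift 5: 8. −1: 7.
[2] 7 ≡ 5 + 2 (base 5). Lift 6: 8. −1: 7.

0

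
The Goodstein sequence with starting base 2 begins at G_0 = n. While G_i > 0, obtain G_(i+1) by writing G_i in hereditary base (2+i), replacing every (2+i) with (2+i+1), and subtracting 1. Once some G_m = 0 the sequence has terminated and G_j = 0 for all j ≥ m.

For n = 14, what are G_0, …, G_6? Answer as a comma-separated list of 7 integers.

14, 110, 1281, 18750, 326591, 5862840, 134404971

14 —HB2→ 2^(2 + 1) + 2^2 + 2 —bump→ 3^(3 + 1) + 3^3 + 3 = 111 —(−1)→ 110
110 —HB3→ 3^(3 + 1) + 3^3 + 2 —bump→ 4^(4 + 1) + 4^4 + 2 = 1282 —(−1)→ 1281
1281 —HB4→ 4^(4 + 1) + 4^4 + 1 —bump→ 5^(5 + 1) + 5^5 + 1 = 18751 —(−1)→ 18750
18750 —HB5→ 5^(5 + 1) + 5^5 —bump→ 6^(6 + 1) + 6^6 = 326592 —(−1)→ 326591
326591 —HB6→ 6^(6 + 1) + 5·6^5 + 5·6^4 + 5·6^3 + 5·6^2 + 5·6 + 5 —bump→ 7^(7 + 1) + 5·7^5 + 5·7^4 + 5·7^3 + 5·7^2 + 5·7 + 5 = 5862841 —(−1)→ 5862840
5862840 —HB7→ 7^(7 + 1) + 5·7^5 + 5·7^4 + 5·7^3 + 5·7^2 + 5·7 + 4 —bump→ 8^(8 + 1) + 5·8^5 + 5·8^4 + 5·8^3 + 5·8^2 + 5·8 + 4 = 134404972 —(−1)→ 134404971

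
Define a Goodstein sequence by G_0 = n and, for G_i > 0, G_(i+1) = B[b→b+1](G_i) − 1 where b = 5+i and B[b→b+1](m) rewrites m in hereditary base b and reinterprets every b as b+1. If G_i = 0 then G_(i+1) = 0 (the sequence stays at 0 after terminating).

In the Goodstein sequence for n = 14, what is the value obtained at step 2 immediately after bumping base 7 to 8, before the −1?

G_0 = 14. HB_5(14) = 2·5 + 4. Bump = 16. G_1 = 15.
G_1 = 15. HB_6(15) = 2·6 + 3. Bump = 17. G_2 = 16.
G_2 = 16. HB_7(16) = 2·7 + 2. Bump = 18. G_3 = 17.

18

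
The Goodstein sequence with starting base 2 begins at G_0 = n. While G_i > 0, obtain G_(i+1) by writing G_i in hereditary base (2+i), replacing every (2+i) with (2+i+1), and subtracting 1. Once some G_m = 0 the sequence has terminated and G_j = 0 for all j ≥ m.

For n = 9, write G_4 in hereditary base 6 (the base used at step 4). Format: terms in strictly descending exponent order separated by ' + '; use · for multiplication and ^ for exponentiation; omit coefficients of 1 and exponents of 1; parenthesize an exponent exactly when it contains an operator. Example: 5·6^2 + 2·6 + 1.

G_0=9  [base 2] 2^(2 + 1) + 1  →[2↦3]→  3^(3 + 1) + 1 = 82  −1 ⇒ G_1=81
G_1=81  [base 3] 3^(3 + 1)  →[3↦4]→  4^(4 + 1) = 1024  −1 ⇒ G_2=1023
G_2=1023  [base 4] 3·4^4 + 3·4^3 + 3·4^2 + 3·4 + 3  →[4↦5]→  3·5^5 + 3·5^3 + 3·5^2 + 3·5 + 3 = 9843  −1 ⇒ G_3=9842
G_3=9842  [base 5] 3·5^5 + 3·5^3 + 3·5^2 + 3·5 + 2  →[5↦6]→  3·6^6 + 3·6^3 + 3·6^2 + 3·6 + 2 = 140744  −1 ⇒ G_4=140743
G_4=140743  [base 6] 3·6^6 + 3·6^3 + 3·6^2 + 3·6 + 1  →[6↦7]→  3·7^7 + 3·7^3 + 3·7^2 + 3·7 + 1 = 2471827  −1 ⇒ G_5=2471826

3·6^6 + 3·6^3 + 3·6^2 + 3·6 + 1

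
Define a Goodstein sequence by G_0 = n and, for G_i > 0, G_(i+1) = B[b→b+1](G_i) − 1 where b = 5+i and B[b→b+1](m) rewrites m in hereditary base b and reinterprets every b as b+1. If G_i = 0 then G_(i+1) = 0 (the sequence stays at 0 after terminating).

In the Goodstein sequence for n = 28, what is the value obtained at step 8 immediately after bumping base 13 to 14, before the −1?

116

G_0 = 28. HB_5(28) = 5^2 + 3. Bump = 39. G_1 = 38.
G_1 = 38. HB_6(38) = 6^2 + 2. Bump = 51. G_2 = 50.
G_2 = 50. HB_7(50) = 7^2 + 1. Bump = 65. G_3 = 64.
G_3 = 64. HB_8(64) = 8^2. Bump = 81. G_4 = 80.
G_4 = 80. HB_9(80) = 8·9 + 8. Bump = 88. G_5 = 87.
G_5 = 87. HB_10(87) = 8·10 + 7. Bump = 95. G_6 = 94.
G_6 = 94. HB_11(94) = 8·11 + 6. Bump = 102. G_7 = 101.
G_7 = 101. HB_12(101) = 8·12 + 5. Bump = 109. G_8 = 108.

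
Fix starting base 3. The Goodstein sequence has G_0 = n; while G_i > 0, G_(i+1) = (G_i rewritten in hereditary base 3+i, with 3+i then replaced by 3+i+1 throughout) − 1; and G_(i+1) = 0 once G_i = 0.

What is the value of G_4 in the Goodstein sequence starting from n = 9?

[0] 9 ≡ 3^2 (base 3). Lift 4: 16. −1: 15.
[1] 15 ≡ 3·4 + 3 (base 4). Lift 5: 18. −1: 17.
[2] 17 ≡ 3·5 + 2 (base 5). Lift 6: 20. −1: 19.
[3] 19 ≡ 3·6 + 1 (base 6). Lift 7: 22. −1: 21.

21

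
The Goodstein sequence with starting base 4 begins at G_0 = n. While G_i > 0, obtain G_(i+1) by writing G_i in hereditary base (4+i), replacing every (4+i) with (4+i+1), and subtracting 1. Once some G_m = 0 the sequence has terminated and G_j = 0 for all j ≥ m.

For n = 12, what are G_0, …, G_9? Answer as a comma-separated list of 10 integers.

(0) 12|_4 = 3·4 ↦ 3·5|_5 = 15 ⇒ 14
(1) 14|_5 = 2·5 + 4 ↦ 2·6 + 4|_6 = 16 ⇒ 15
(2) 15|_6 = 2·6 + 3 ↦ 2·7 + 3|_7 = 17 ⇒ 16
(3) 16|_7 = 2·7 + 2 ↦ 2·8 + 2|_8 = 18 ⇒ 17
(4) 17|_8 = 2·8 + 1 ↦ 2·9 + 1|_9 = 19 ⇒ 18
(5) 18|_9 = 2·9 ↦ 2·10|_10 = 20 ⇒ 19
(6) 19|_10 = 10 + 9 ↦ 11 + 9|_11 = 20 ⇒ 19
(7) 19|_11 = 11 + 8 ↦ 12 + 8|_12 = 20 ⇒ 19
(8) 19|_12 = 12 + 7 ↦ 13 + 7|_13 = 20 ⇒ 19

12, 14, 15, 16, 17, 18, 19, 19, 19, 19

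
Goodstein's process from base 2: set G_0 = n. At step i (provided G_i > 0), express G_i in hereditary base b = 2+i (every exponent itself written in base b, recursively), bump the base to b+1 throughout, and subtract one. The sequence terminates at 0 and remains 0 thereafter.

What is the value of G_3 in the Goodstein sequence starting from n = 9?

9842

base 2: 9 = 2^(2 + 1) + 1; at 3: 3^(3 + 1) + 1 = 82; next = 81
base 3: 81 = 3^(3 + 1); at 4: 4^(4 + 1) = 1024; next = 1023
base 4: 1023 = 3·4^4 + 3·4^3 + 3·4^2 + 3·4 + 3; at 5: 3·5^5 + 3·5^3 + 3·5^2 + 3·5 + 3 = 9843; next = 9842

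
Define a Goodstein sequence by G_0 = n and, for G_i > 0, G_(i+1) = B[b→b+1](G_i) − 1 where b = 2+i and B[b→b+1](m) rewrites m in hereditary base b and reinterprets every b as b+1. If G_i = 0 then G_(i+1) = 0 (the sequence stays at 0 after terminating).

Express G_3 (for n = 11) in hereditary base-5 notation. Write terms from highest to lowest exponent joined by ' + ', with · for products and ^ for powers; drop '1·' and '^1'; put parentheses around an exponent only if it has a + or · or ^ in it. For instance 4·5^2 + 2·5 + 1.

base 2: 11 = 2^(2 + 1) + 2 + 1; at 3: 3^(3 + 1) + 3 + 1 = 85; next = 84
base 3: 84 = 3^(3 + 1) + 3; at 4: 4^(4 + 1) + 4 = 1028; next = 1027
base 4: 1027 = 4^(4 + 1) + 3; at 5: 5^(5 + 1) + 3 = 15628; next = 15627
base 5: 15627 = 5^(5 + 1) + 2; at 6: 6^(6 + 1) + 2 = 279938; next = 279937

5^(5 + 1) + 2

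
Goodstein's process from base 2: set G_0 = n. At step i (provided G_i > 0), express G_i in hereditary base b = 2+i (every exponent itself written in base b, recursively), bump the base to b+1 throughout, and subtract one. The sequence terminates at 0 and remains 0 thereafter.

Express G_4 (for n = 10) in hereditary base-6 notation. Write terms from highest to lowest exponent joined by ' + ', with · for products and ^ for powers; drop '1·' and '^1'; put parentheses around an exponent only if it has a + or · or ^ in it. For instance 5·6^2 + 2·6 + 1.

10 —HB2→ 2^(2 + 1) + 2 —bump→ 3^(3 + 1) + 3 = 84 —(−1)→ 83
83 —HB3→ 3^(3 + 1) + 2 —bump→ 4^(4 + 1) + 2 = 1026 —(−1)→ 1025
1025 —HB4→ 4^(4 + 1) + 1 —bump→ 5^(5 + 1) + 1 = 15626 —(−1)→ 15625
15625 —HB5→ 5^(5 + 1) —bump→ 6^(6 + 1) = 279936 —(−1)→ 279935

5·6^6 + 5·6^5 + 5·6^4 + 5·6^3 + 5·6^2 + 5·6 + 5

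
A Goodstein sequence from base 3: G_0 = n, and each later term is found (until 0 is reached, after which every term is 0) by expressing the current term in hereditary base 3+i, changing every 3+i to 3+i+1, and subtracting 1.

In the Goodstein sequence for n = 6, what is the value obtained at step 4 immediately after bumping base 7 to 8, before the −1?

8

i=0: 6 = 2·3 (b=3); 3→4: 2·4 = 8; 8−1 = 7
i=1: 7 = 4 + 3 (b=4); 4→5: 5 + 3 = 8; 8−1 = 7
i=2: 7 = 5 + 2 (b=5); 5→6: 6 + 2 = 8; 8−1 = 7
i=3: 7 = 6 + 1 (b=6); 6→7: 7 + 1 = 8; 8−1 = 7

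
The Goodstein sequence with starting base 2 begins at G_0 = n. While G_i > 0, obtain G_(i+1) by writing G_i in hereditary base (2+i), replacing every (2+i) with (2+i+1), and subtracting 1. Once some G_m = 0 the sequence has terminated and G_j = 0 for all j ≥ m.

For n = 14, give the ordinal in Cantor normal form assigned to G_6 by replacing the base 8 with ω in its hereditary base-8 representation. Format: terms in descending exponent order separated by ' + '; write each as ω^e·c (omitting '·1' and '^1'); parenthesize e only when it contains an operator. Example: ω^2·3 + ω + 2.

ω^(ω + 1) + ω^5·5 + ω^4·5 + ω^3·5 + ω^2·5 + ω·5 + 3

G_0=14  [base 2] 2^(2 + 1) + 2^2 + 2  →[2↦3]→  3^(3 + 1) + 3^3 + 3 = 111  −1 ⇒ G_1=110
G_1=110  [base 3] 3^(3 + 1) + 3^3 + 2  →[3↦4]→  4^(4 + 1) + 4^4 + 2 = 1282  −1 ⇒ G_2=1281
G_2=1281  [base 4] 4^(4 + 1) + 4^4 + 1  →[4↦5]→  5^(5 + 1) + 5^5 + 1 = 18751  −1 ⇒ G_3=18750
G_3=18750  [base 5] 5^(5 + 1) + 5^5  →[5↦6]→  6^(6 + 1) + 6^6 = 326592  −1 ⇒ G_4=326591
G_4=326591  [base 6] 6^(6 + 1) + 5·6^5 + 5·6^4 + 5·6^3 + 5·6^2 + 5·6 + 5  →[6↦7]→  7^(7 + 1) + 5·7^5 + 5·7^4 + 5·7^3 + 5·7^2 + 5·7 + 5 = 5862841  −1 ⇒ G_5=5862840
G_5=5862840  [base 7] 7^(7 + 1) + 5·7^5 + 5·7^4 + 5·7^3 + 5·7^2 + 5·7 + 4  →[7↦8]→  8^(8 + 1) + 5·8^5 + 5·8^4 + 5·8^3 + 5·8^2 + 5·8 + 4 = 134404972  −1 ⇒ G_6=134404971
G_6=134404971  [base 8] 8^(8 + 1) + 5·8^5 + 5·8^4 + 5·8^3 + 5·8^2 + 5·8 + 3  →[8↦9]→  9^(9 + 1) + 5·9^5 + 5·9^4 + 5·9^3 + 5·9^2 + 5·9 + 3 = 3487116549  −1 ⇒ G_7=3487116548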